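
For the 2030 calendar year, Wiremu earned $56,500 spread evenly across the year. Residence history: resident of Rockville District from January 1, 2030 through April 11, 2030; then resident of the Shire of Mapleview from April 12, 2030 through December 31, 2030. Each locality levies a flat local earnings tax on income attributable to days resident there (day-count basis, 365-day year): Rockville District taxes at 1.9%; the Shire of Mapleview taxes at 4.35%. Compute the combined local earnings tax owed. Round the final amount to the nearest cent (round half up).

Rockville District, January 1 – April 11, 2030: 101 days → $56,500 × 1.9% × 101/365 = $297.0507
The Shire of Mapleview, April 12 – December 31, 2030: 264 days → $56,500 × 4.35% × 264/365 = $1,777.6603
Total = $2,074.7110

$2,074.71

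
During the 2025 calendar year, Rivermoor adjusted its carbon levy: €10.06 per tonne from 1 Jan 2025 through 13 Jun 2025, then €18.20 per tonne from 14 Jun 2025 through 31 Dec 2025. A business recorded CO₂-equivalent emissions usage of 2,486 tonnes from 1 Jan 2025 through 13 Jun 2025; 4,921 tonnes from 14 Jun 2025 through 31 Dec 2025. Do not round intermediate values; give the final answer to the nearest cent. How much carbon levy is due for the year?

€114,571.36

1 Jan – 13 Jun 2025: 2,486 tonnes at €10.06/tonne → €25,009.16
14 Jun – 31 Dec 2025: 4,921 tonnes at €18.20/tonne → €89,562.20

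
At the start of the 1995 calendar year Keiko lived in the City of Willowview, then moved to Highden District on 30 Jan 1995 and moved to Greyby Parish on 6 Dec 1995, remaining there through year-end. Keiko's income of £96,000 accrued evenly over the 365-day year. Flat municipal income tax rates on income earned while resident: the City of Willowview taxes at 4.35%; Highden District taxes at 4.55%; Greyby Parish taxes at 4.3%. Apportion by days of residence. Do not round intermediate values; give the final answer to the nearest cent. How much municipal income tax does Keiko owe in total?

£4,335.65

The City of Willowview, 1 Jan – 29 Jan 1995: 29 days → £96,000 × 4.35% × 29/365 = £331.7918
Highden District, 30 Jan – 5 Dec 1995: 310 days → £96,000 × 4.55% × 310/365 = £3,709.8082
Greyby Parish, 6 Dec – 31 Dec 1995: 26 days → £96,000 × 4.3% × 26/365 = £294.0493
Total = £4,335.6493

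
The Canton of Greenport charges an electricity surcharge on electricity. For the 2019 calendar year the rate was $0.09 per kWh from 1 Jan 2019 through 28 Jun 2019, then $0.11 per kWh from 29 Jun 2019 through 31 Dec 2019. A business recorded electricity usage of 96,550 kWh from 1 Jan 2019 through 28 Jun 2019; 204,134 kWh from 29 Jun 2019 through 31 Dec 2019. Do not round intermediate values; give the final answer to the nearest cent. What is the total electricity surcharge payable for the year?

1 Jan – 28 Jun 2019: 96,550 kWh at $0.09/kWh → $8,689.50
29 Jun – 31 Dec 2019: 204,134 kWh at $0.11/kWh → $22,454.74

$31,144.24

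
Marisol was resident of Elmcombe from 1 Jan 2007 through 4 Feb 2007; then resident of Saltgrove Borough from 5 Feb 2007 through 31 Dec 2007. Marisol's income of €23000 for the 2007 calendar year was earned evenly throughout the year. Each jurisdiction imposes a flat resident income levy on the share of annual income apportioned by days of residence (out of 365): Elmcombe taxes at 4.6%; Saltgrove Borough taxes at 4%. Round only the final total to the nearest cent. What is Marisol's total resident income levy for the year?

Elmcombe, 1 Jan – 4 Feb 2007: 35 days → €23000 × 4.6% × 35/365 = €101.4521
Saltgrove Borough, 5 Feb – 31 Dec 2007: 330 days → €23000 × 4% × 330/365 = €831.7808
Total = €933.2329

€933.23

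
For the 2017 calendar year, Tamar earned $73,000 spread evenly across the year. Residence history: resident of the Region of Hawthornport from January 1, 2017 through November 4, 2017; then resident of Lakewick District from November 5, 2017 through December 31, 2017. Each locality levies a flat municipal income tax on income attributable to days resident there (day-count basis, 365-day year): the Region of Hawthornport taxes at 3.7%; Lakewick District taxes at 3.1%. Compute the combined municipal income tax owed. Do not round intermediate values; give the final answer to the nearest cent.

The Region of Hawthornport, January 1 – November 4, 2017: 308 days → $73,000 × 3.7% × 308/365 = $2,279.2000
Lakewick District, November 5 – December 31, 2017: 57 days → $73,000 × 3.1% × 57/365 = $353.4000
Total = $2,632.6000

$2,632.60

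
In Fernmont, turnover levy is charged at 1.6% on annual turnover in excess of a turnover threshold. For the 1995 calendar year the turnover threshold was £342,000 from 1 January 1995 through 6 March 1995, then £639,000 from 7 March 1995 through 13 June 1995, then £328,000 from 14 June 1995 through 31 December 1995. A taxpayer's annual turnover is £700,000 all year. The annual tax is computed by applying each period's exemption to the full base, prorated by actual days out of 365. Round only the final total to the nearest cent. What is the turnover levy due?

1 January – 6 March 1995: 65 days, exemption £342,000 → (£700,000 − £342,000) × 1.6% × 65/365 = £1,020.0548
7 March – 13 June 1995: 99 days, exemption £639,000 → (£700,000 − £639,000) × 1.6% × 99/365 = £264.7233
14 June – 31 December 1995: 201 days, exemption £328,000 → (£700,000 − £328,000) × 1.6% × 201/365 = £3,277.6767
Total = £4,562.4548

£4,562.45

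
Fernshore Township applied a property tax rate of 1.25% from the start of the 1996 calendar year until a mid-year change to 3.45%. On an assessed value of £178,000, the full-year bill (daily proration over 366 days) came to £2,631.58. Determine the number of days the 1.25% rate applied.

328 days

Let d = days at the first rate; then 366 − d days at the second rate.
£178,000 × [1.25%·d + 3.45%·(366−d)] / 366 = £2,631.58
Solving gives d = 328, so the new rate took effect on November 24, 1996.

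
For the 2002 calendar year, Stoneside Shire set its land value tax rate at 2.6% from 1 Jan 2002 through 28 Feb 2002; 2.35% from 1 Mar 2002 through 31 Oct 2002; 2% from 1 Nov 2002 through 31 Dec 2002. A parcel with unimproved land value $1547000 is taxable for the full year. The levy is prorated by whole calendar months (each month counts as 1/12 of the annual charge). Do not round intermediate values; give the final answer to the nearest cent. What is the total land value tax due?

1 Jan – 28 Feb 2002: 2 months at 2.6% → $1547000 × 2.6% × 2/12 = $6703.6667
1 Mar – 31 Oct 2002: 8 months at 2.35% → $1547000 × 2.35% × 8/12 = $24236.3333
1 Nov – 31 Dec 2002: 2 months at 2% → $1547000 × 2% × 2/12 = $5156.6667
Total = $36096.6667

$36096.67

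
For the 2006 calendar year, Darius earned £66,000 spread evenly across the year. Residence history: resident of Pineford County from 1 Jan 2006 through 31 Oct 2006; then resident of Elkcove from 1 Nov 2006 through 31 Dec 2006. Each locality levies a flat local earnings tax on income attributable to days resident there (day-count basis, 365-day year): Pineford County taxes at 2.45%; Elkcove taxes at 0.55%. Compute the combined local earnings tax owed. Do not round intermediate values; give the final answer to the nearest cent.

£1,407.43

Pineford County, 1 Jan – 31 Oct 2006: 304 days → £66,000 × 2.45% × 304/365 = £1,346.7616
Elkcove, 1 Nov – 31 Dec 2006: 61 days → £66,000 × 0.55% × 61/365 = £60.6658
Total = £1,407.4274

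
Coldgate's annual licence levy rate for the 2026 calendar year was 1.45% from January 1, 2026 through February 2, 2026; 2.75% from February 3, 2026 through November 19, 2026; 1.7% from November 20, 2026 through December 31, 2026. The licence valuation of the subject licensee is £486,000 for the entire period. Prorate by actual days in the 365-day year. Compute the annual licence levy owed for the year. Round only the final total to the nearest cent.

£12,206.59

January 1 – February 2, 2026: 33 days at 1.45% → £486,000 × 1.45% × 33/365 = £637.1260
February 3 – November 19, 2026: 290 days at 2.75% → £486,000 × 2.75% × 290/365 = £10,618.7671
November 20 – December 31, 2026: 42 days at 1.7% → £486,000 × 1.7% × 42/365 = £950.6959
Total = £12,206.5890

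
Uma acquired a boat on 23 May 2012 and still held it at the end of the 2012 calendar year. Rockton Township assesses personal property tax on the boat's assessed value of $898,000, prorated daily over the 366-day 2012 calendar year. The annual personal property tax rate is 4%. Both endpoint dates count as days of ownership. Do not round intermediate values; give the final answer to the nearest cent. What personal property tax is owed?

Days held (23 May – 31 Dec 2012): 223 out of 366
Tax = $898,000 × 4% × 223/366 = $21,885.6831

$21,885.68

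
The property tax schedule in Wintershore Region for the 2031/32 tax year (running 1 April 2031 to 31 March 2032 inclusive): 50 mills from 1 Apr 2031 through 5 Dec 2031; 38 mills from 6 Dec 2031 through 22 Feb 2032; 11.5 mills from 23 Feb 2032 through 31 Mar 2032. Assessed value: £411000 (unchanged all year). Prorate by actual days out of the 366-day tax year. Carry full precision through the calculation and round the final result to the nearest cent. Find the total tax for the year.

1 Apr – 5 Dec 2031: 249 days at 50 mills → £411000 × 5% × 249/366 = £13980.7377
6 Dec 2031 – 22 Feb 2032: 79 days at 38 mills → £411000 × 3.8% × 79/366 = £3371.0984
23 Feb – 31 Mar 2032: 38 days at 11.5 mills → £411000 × 1.15% × 38/366 = £490.7295
Total = £17842.5656

£17842.57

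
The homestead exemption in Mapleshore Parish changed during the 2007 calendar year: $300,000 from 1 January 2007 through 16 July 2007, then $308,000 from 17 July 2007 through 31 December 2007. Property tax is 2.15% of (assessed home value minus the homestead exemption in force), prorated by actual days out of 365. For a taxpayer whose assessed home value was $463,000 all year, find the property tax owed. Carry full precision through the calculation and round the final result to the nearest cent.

1 January – 16 July 2007: 197 days, exemption $300,000 → ($463,000 − $300,000) × 2.15% × 197/365 = $1,891.4699
17 July – 31 December 2007: 168 days, exemption $308,000 → ($463,000 − $308,000) × 2.15% × 168/365 = $1,533.8630
Total = $3,425.3329

$3,425.33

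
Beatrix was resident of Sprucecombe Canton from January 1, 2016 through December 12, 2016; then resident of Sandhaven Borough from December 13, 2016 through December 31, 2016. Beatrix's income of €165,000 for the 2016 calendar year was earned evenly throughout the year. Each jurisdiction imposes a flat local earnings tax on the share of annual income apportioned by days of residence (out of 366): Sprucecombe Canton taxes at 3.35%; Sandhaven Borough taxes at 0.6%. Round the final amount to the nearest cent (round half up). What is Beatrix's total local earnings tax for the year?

€5,291.95

Sprucecombe Canton, January 1 – December 12, 2016: 347 days → €165,000 × 3.35% × 347/366 = €5,240.5533
Sandhaven Borough, December 13 – December 31, 2016: 19 days → €165,000 × 0.6% × 19/366 = €51.3934
Total = €5,291.9467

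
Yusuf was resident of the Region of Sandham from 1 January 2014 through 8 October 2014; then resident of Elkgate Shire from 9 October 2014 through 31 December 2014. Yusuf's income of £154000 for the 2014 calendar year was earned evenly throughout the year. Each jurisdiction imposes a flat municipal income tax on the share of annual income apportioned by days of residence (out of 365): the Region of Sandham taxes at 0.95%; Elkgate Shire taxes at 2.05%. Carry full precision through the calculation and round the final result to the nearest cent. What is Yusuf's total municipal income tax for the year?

£1852.85

The Region of Sandham, 1 January – 8 October 2014: 281 days → £154000 × 0.95% × 281/365 = £1126.3096
Elkgate Shire, 9 October – 31 December 2014: 84 days → £154000 × 2.05% × 84/365 = £726.5425
Total = £1852.8521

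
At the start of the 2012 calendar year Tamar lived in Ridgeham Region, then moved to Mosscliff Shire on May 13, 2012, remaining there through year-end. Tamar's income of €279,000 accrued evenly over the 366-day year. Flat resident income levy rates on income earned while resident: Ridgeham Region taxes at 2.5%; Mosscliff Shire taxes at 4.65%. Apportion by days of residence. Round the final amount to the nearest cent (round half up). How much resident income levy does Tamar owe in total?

€10,793.72

Ridgeham Region, January 1 – May 12, 2012: 133 days → €279,000 × 2.5% × 133/366 = €2,534.6311
Mosscliff Shire, May 13 – December 31, 2012: 233 days → €279,000 × 4.65% × 233/366 = €8,259.0861
Total = €10,793.7172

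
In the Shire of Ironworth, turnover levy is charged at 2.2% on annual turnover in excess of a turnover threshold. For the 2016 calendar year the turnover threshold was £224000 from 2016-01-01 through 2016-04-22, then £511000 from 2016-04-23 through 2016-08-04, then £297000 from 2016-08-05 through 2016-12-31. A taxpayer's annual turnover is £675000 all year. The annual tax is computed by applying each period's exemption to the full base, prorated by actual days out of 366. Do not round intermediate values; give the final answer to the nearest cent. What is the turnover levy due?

£7474.05

2016-01-01 to 2016-04-22: 113 days, exemption £224000 → (£675000 − £224000) × 2.2% × 113/366 = £3063.3497
2016-04-23 to 2016-08-04: 104 days, exemption £511000 → (£675000 − £511000) × 2.2% × 104/366 = £1025.2240
2016-08-05 to 2016-12-31: 149 days, exemption £297000 → (£675000 − £297000) × 2.2% × 149/366 = £3385.4754
Total = £7474.0492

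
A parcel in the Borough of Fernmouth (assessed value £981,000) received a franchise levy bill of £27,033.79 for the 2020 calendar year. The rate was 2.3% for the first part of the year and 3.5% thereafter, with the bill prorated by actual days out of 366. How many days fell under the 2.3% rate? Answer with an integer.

227 days

Let d = days at the first rate; then 366 − d days at the second rate.
£981,000 × [2.3%·d + 3.5%·(366−d)] / 366 = £27,033.79
Solving gives d = 227, so the new rate took effect on 15 Aug 2020.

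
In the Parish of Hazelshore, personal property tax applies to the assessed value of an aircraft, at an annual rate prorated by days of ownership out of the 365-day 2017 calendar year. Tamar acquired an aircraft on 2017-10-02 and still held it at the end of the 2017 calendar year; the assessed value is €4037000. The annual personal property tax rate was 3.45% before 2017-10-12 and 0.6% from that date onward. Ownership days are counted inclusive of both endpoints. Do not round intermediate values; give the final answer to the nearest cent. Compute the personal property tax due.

€9191.09

2017-10-02 to 2017-10-11: 10 days at 3.45% → €4037000 × 3.45% × 10/365 = €3815.7945
2017-10-12 to 2017-12-31: 81 days at 0.6% → €4037000 × 0.6% × 81/365 = €5375.2932
Total = €9191.0877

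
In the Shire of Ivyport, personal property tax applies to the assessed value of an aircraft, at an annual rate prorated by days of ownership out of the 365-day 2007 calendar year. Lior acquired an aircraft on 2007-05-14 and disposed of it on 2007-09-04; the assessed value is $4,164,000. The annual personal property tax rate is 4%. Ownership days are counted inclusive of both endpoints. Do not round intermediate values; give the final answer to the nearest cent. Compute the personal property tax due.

Days held (2007-05-14 to 2007-09-04): 114 out of 365
Tax = $4,164,000 × 4% × 114/365 = $52,021.4795

$52,021.48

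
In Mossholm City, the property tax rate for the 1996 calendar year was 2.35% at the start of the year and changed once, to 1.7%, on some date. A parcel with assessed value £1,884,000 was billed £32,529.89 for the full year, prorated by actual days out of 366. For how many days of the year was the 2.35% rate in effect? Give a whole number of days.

15 days

Let d = days at the first rate; then 366 − d days at the second rate.
£1,884,000 × [2.35%·d + 1.7%·(366−d)] / 366 = £32,529.89
Solving gives d = 15, so the new rate took effect on 16 Jan 1996.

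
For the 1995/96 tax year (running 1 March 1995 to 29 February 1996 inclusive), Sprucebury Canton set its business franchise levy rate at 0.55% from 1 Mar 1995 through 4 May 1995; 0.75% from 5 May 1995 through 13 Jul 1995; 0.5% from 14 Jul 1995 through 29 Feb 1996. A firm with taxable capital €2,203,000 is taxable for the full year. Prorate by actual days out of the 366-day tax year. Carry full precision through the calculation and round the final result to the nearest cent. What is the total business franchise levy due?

1 Mar – 4 May 1995: 65 days at 0.55% → €2,203,000 × 0.55% × 65/366 = €2,151.8374
5 May – 13 Jul 1995: 70 days at 0.75% → €2,203,000 × 0.75% × 70/366 = €3,160.0410
14 Jul 1995 – 29 Feb 1996: 231 days at 0.5% → €2,203,000 × 0.5% × 231/366 = €6,952.0902
Total = €12,263.9686

€12,263.97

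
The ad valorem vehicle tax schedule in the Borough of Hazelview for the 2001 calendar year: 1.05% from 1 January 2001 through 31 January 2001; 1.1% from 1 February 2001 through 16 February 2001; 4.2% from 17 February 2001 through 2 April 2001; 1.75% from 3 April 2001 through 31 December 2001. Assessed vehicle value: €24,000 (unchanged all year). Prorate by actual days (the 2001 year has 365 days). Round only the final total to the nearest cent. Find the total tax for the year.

1 January – 31 January 2001: 31 days at 1.05% → €24,000 × 1.05% × 31/365 = €21.4027
1 February – 16 February 2001: 16 days at 1.1% → €24,000 × 1.1% × 16/365 = €11.5726
17 February – 2 April 2001: 45 days at 4.2% → €24,000 × 4.2% × 45/365 = €124.2740
3 April – 31 December 2001: 273 days at 1.75% → €24,000 × 1.75% × 273/365 = €314.1370
Total = €471.3863

€471.39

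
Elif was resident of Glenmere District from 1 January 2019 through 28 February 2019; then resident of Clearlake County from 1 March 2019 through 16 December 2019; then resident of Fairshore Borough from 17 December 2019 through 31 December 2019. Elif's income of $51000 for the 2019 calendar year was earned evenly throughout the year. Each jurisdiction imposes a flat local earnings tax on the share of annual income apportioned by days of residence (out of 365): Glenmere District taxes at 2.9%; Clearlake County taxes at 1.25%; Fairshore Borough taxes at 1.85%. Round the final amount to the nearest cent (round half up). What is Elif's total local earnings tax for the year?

Glenmere District, 1 January – 28 February 2019: 59 days → $51000 × 2.9% × 59/365 = $239.0712
Clearlake County, 1 March – 16 December 2019: 291 days → $51000 × 1.25% × 291/365 = $508.2534
Fairshore Borough, 17 December – 31 December 2019: 15 days → $51000 × 1.85% × 15/365 = $38.7740
Total = $786.0986

$786.10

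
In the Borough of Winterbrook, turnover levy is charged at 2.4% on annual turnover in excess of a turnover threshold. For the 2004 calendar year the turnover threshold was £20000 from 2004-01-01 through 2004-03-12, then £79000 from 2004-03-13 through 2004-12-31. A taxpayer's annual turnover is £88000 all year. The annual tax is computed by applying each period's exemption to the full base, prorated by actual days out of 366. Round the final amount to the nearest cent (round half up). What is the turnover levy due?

£494.56

2004-01-01 to 2004-03-12: 72 days, exemption £20000 → (£88000 − £20000) × 2.4% × 72/366 = £321.0492
2004-03-13 to 2004-12-31: 294 days, exemption £79000 → (£88000 − £79000) × 2.4% × 294/366 = £173.5082
Total = £494.5574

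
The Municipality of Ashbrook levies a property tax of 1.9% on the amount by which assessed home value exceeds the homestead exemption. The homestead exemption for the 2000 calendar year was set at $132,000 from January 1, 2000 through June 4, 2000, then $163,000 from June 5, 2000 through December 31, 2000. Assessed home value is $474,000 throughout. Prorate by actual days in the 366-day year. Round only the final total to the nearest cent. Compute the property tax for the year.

January 1 – June 4, 2000: 156 days, exemption $132,000 → ($474,000 − $132,000) × 1.9% × 156/366 = $2,769.6393
June 5 – December 31, 2000: 210 days, exemption $163,000 → ($474,000 − $163,000) × 1.9% × 210/366 = $3,390.4098
Total = $6,160.0492

$6,160.05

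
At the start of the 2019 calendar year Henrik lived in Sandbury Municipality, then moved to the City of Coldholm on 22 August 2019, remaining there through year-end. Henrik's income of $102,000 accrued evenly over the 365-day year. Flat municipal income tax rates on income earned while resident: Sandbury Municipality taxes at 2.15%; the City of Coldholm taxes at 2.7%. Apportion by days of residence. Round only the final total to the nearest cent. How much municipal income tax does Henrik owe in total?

Sandbury Municipality, 1 January – 21 August 2019: 233 days → $102,000 × 2.15% × 233/365 = $1,399.9151
The City of Coldholm, 22 August – 31 December 2019: 132 days → $102,000 × 2.7% × 132/365 = $995.9671
Total = $2,395.8822

$2,395.88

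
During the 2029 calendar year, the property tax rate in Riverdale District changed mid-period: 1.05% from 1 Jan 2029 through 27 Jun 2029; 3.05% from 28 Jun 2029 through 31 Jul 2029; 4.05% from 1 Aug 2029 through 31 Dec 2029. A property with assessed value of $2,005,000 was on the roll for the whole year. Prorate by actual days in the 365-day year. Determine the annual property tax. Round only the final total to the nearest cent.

1 Jan – 27 Jun 2029: 178 days at 1.05% → $2,005,000 × 1.05% × 178/365 = $10,266.6986
28 Jun – 31 Jul 2029: 34 days at 3.05% → $2,005,000 × 3.05% × 34/365 = $5,696.3973
1 Aug – 31 Dec 2029: 153 days at 4.05% → $2,005,000 × 4.05% × 153/365 = $34,038.3082
Total = $50,001.4041

$50,001.40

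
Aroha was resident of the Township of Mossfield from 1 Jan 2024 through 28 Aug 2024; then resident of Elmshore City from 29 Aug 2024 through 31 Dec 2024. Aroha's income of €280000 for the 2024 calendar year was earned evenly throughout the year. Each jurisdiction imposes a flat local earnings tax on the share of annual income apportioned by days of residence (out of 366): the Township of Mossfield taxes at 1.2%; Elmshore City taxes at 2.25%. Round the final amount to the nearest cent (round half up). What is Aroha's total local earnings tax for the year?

The Township of Mossfield, 1 Jan – 28 Aug 2024: 241 days → €280000 × 1.2% × 241/366 = €2212.4590
Elmshore City, 29 Aug – 31 Dec 2024: 125 days → €280000 × 2.25% × 125/366 = €2151.6393
Total = €4364.0984

€4364.10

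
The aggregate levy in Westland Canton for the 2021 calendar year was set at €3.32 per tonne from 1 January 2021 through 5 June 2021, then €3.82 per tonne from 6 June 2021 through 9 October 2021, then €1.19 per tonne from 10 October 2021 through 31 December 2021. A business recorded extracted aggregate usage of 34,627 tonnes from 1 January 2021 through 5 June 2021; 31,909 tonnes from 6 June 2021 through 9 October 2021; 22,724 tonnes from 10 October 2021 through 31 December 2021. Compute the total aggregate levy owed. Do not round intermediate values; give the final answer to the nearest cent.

1 January – 5 June 2021: 34,627 tonnes at €3.32/tonne → €114,961.64
6 June – 9 October 2021: 31,909 tonnes at €3.82/tonne → €121,892.38
10 October – 31 December 2021: 22,724 tonnes at €1.19/tonne → €27,041.56

€263,895.58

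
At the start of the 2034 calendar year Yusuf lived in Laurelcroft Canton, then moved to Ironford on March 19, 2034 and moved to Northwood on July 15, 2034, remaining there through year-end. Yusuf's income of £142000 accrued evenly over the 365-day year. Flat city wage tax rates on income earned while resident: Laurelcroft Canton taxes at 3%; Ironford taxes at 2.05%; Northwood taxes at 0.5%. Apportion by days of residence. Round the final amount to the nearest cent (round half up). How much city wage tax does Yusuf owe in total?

Laurelcroft Canton, January 1 – March 18, 2034: 77 days → £142000 × 3% × 77/365 = £898.6849
Ironford, March 19 – July 14, 2034: 118 days → £142000 × 2.05% × 118/365 = £941.0904
Northwood, July 15 – December 31, 2034: 170 days → £142000 × 0.5% × 170/365 = £330.6849
Total = £2170.4603

£2170.46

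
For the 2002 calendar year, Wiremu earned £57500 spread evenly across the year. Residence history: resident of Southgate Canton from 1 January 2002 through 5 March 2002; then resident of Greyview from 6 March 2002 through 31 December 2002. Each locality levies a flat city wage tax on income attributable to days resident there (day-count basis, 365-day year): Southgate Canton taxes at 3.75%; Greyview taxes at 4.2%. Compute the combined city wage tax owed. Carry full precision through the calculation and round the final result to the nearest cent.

£2369.63

Southgate Canton, 1 January – 5 March 2002: 64 days → £57500 × 3.75% × 64/365 = £378.0822
Greyview, 6 March – 31 December 2002: 301 days → £57500 × 4.2% × 301/365 = £1991.5479
Total = £2369.6301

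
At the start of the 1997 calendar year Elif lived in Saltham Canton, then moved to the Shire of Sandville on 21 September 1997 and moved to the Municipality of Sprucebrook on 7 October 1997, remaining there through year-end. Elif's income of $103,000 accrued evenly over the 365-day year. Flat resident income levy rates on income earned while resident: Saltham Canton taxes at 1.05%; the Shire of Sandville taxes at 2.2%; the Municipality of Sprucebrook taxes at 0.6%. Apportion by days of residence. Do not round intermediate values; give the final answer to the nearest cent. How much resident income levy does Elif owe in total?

Saltham Canton, 1 January – 20 September 1997: 263 days → $103,000 × 1.05% × 263/365 = $779.2726
The Shire of Sandville, 21 September – 6 October 1997: 16 days → $103,000 × 2.2% × 16/365 = $99.3315
The Municipality of Sprucebrook, 7 October – 31 December 1997: 86 days → $103,000 × 0.6% × 86/365 = $145.6110
Total = $1,024.2151

$1,024.22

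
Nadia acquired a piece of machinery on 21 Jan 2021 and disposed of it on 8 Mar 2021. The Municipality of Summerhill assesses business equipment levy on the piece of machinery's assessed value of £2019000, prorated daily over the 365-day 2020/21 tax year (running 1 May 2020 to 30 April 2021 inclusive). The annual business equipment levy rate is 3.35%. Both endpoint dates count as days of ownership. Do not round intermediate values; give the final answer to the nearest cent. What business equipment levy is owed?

Days held (21 Jan – 8 Mar 2021): 47 out of 365
Tax = £2019000 × 3.35% × 47/365 = £8709.3575

£8709.36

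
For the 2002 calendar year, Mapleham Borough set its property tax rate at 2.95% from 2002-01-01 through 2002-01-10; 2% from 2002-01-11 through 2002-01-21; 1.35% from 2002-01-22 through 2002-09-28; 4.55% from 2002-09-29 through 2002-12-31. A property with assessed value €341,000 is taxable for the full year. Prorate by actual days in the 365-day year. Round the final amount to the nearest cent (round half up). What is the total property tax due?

€7,629.99

2002-01-01 to 2002-01-10: 10 days at 2.95% → €341,000 × 2.95% × 10/365 = €275.6027
2002-01-11 to 2002-01-21: 11 days at 2% → €341,000 × 2% × 11/365 = €205.5342
2002-01-22 to 2002-09-28: 250 days at 1.35% → €341,000 × 1.35% × 250/365 = €3,153.0822
2002-09-29 to 2002-12-31: 94 days at 4.55% → €341,000 × 4.55% × 94/365 = €3,995.7726
Total = €7,629.9918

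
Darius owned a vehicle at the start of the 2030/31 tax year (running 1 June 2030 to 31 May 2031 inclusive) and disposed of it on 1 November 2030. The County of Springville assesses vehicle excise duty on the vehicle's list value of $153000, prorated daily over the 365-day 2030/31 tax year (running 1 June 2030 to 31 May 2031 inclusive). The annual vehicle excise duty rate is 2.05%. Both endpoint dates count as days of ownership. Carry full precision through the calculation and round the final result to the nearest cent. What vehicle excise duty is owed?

$1323.35

Days held (1 June – 1 November 2030): 154 out of 365
Tax = $153000 × 2.05% × 154/365 = $1323.3452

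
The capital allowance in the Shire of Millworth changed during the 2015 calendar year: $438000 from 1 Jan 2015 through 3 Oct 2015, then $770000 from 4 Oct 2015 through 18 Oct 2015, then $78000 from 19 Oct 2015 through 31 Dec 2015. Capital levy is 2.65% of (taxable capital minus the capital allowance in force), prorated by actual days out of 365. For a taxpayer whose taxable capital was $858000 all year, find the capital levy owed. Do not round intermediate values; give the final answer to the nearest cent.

1 Jan – 3 Oct 2015: 276 days, exemption $438000 → ($858000 − $438000) × 2.65% × 276/365 = $8416.1096
4 Oct – 18 Oct 2015: 15 days, exemption $770000 → ($858000 − $770000) × 2.65% × 15/365 = $95.8356
19 Oct – 31 Dec 2015: 74 days, exemption $78000 → ($858000 − $78000) × 2.65% × 74/365 = $4190.6301
Total = $12702.5753

$12702.58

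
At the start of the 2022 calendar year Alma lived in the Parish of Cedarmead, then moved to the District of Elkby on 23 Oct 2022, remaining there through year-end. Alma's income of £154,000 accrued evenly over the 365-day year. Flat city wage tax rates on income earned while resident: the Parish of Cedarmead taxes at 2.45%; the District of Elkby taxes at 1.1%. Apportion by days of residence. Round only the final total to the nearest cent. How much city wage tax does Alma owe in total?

£3,374.29

The Parish of Cedarmead, 1 Jan – 22 Oct 2022: 295 days → £154,000 × 2.45% × 295/365 = £3,049.4110
The District of Elkby, 23 Oct – 31 Dec 2022: 70 days → £154,000 × 1.1% × 70/365 = £324.8767
Total = £3,374.2877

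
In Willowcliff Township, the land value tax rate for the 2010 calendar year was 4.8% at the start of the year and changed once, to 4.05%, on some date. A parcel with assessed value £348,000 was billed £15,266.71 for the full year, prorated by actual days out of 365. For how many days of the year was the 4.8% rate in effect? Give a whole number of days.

164 days

Let d = days at the first rate; then 365 − d days at the second rate.
£348,000 × [4.8%·d + 4.05%·(365−d)] / 365 = £15,266.71
Solving gives d = 164, so the new rate took effect on June 14, 2010.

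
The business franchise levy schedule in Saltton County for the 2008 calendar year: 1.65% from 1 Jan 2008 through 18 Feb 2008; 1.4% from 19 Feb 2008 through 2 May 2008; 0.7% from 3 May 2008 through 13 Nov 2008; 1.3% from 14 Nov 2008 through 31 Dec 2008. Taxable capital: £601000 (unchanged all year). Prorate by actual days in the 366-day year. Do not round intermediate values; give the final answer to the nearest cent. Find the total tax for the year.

£6294.90

1 Jan – 18 Feb 2008: 49 days at 1.65% → £601000 × 1.65% × 49/366 = £1327.6189
19 Feb – 2 May 2008: 74 days at 1.4% → £601000 × 1.4% × 74/366 = £1701.1913
3 May – 13 Nov 2008: 195 days at 0.7% → £601000 × 0.7% × 195/366 = £2241.4344
14 Nov – 31 Dec 2008: 48 days at 1.3% → £601000 × 1.3% × 48/366 = £1024.6557
Total = £6294.9003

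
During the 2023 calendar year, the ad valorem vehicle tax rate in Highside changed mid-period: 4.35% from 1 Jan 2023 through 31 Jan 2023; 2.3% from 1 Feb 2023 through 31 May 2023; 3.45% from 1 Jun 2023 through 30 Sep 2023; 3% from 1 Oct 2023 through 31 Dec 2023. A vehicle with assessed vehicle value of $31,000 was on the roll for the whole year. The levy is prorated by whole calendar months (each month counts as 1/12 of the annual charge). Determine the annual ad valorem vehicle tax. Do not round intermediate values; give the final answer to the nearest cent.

$939.04

1 Jan – 31 Jan 2023: 1 month at 4.35% → $31,000 × 4.35% × 1/12 = $112.3750
1 Feb – 31 May 2023: 4 months at 2.3% → $31,000 × 2.3% × 4/12 = $237.6667
1 Jun – 30 Sep 2023: 4 months at 3.45% → $31,000 × 3.45% × 4/12 = $356.5000
1 Oct – 31 Dec 2023: 3 months at 3% → $31,000 × 3% × 3/12 = $232.5000
Total = $939.0417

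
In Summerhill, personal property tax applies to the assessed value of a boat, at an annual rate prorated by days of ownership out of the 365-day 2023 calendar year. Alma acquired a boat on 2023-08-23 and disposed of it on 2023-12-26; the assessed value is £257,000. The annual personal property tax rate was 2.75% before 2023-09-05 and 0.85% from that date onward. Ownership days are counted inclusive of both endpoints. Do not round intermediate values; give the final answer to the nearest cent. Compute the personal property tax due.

£928.02

2023-08-23 to 2023-09-04: 13 days at 2.75% → £257,000 × 2.75% × 13/365 = £251.7192
2023-09-05 to 2023-12-26: 113 days at 0.85% → £257,000 × 0.85% × 113/365 = £676.2973
Total = £928.0164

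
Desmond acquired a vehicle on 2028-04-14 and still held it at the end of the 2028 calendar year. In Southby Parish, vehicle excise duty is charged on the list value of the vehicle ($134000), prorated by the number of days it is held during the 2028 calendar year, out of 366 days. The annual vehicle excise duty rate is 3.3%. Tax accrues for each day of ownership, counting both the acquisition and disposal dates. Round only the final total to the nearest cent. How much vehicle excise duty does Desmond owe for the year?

$3165.48

Days held (2028-04-14 to 2028-12-31): 262 out of 366
Tax = $134000 × 3.3% × 262/366 = $3165.4754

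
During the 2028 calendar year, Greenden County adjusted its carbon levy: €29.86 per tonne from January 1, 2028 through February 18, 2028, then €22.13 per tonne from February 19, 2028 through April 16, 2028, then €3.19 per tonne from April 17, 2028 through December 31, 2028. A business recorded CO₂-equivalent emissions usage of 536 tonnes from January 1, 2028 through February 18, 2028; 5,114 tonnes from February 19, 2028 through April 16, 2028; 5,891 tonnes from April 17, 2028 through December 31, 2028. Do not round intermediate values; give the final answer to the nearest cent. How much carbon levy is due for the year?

€147,970.07

January 1 – February 18, 2028: 536 tonnes at €29.86/tonne → €16,004.96
February 19 – April 16, 2028: 5,114 tonnes at €22.13/tonne → €113,172.82
April 17 – December 31, 2028: 5,891 tonnes at €3.19/tonne → €18,792.29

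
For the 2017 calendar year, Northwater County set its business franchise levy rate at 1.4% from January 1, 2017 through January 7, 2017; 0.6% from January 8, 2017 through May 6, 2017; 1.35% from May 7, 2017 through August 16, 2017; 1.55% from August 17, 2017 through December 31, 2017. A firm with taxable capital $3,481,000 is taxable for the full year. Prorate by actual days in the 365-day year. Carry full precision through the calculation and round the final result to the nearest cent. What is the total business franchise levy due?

$41,128.25

January 1 – January 7, 2017: 7 days at 1.4% → $3,481,000 × 1.4% × 7/365 = $934.6247
January 8 – May 6, 2017: 119 days at 0.6% → $3,481,000 × 0.6% × 119/365 = $6,809.4082
May 7 – August 16, 2017: 102 days at 1.35% → $3,481,000 × 1.35% × 102/365 = $13,132.4301
August 17 – December 31, 2017: 137 days at 1.55% → $3,481,000 × 1.55% × 137/365 = $20,251.7904
Total = $41,128.2534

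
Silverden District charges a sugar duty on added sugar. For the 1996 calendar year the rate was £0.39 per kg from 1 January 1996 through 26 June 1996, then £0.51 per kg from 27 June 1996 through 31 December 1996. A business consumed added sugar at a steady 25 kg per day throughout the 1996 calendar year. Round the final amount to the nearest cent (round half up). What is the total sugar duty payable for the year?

£4132.50

1 January – 26 June 1996: 178 days × 25 kg/day = 4,450 kg at £0.39/kg → £1735.50
27 June – 31 December 1996: 188 days × 25 kg/day = 4,700 kg at £0.51/kg → £2397.00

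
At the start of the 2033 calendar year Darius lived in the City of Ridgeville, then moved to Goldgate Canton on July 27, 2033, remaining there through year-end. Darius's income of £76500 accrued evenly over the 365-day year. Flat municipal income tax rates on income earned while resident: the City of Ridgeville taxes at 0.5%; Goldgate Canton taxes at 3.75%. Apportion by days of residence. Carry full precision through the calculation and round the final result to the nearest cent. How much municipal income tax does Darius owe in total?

The City of Ridgeville, January 1 – July 26, 2033: 207 days → £76500 × 0.5% × 207/365 = £216.9247
Goldgate Canton, July 27 – December 31, 2033: 158 days → £76500 × 3.75% × 158/365 = £1241.8151
Total = £1458.7397

£1458.74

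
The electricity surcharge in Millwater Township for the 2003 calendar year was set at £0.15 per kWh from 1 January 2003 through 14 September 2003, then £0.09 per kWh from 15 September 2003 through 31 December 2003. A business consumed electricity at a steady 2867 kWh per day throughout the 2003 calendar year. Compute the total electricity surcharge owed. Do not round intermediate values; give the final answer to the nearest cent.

1 January – 14 September 2003: 257 days × 2867 kWh/day = 736,819 kWh at £0.15/kWh → £110522.85
15 September – 31 December 2003: 108 days × 2867 kWh/day = 309,636 kWh at £0.09/kWh → £27867.24

£138390.09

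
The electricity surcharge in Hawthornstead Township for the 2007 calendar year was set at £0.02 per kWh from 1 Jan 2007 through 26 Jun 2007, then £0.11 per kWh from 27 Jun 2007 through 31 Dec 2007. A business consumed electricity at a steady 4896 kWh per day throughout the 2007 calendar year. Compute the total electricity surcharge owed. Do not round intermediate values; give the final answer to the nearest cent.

1 Jan – 26 Jun 2007: 177 days × 4896 kWh/day = 866,592 kWh at £0.02/kWh → £17,331.84
27 Jun – 31 Dec 2007: 188 days × 4896 kWh/day = 920,448 kWh at £0.11/kWh → £101,249.28

£118,581.12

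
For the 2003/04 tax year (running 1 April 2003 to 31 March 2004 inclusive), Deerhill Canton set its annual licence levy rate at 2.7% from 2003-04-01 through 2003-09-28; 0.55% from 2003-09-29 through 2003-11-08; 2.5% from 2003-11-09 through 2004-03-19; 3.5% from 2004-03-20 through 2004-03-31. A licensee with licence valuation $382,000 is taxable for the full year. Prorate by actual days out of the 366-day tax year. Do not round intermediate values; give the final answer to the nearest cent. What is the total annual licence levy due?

$9,218.62

2003-04-01 to 2003-09-28: 181 days at 2.7% → $382,000 × 2.7% × 181/366 = $5,100.6393
2003-09-29 to 2003-11-08: 41 days at 0.55% → $382,000 × 0.55% × 41/366 = $235.3579
2003-11-09 to 2004-03-19: 132 days at 2.5% → $382,000 × 2.5% × 132/366 = $3,444.2623
2004-03-20 to 2004-03-31: 12 days at 3.5% → $382,000 × 3.5% × 12/366 = $438.3607
Total = $9,218.6202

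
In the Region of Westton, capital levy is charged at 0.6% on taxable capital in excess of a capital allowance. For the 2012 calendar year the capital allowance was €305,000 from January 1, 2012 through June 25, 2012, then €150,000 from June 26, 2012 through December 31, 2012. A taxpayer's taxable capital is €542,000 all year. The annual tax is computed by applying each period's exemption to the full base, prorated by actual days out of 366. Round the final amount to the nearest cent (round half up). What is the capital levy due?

January 1 – June 25, 2012: 177 days, exemption €305,000 → (€542,000 − €305,000) × 0.6% × 177/366 = €687.6885
June 26 – December 31, 2012: 189 days, exemption €150,000 → (€542,000 − €150,000) × 0.6% × 189/366 = €1,214.5574
Total = €1,902.2459

€1,902.25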